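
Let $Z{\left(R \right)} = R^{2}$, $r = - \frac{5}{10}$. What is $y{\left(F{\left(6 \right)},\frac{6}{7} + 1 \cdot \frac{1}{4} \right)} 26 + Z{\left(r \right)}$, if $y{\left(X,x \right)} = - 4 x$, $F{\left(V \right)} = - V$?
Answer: $- \frac{3217}{28} \approx -114.89$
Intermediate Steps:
$r = - \frac{1}{2}$ ($r = \left(-5\right) \frac{1}{10} = - \frac{1}{2} \approx -0.5$)
$y{\left(F{\left(6 \right)},\frac{6}{7} + 1 \cdot \frac{1}{4} \right)} 26 + Z{\left(r \right)} = - 4 \left(\frac{6}{7} + 1 \cdot \frac{1}{4}\right) 26 + \left(- \frac{1}{2}\right)^{2} = - 4 \left(6 \cdot \frac{1}{7} + 1 \cdot \frac{1}{4}\right) 26 + \frac{1}{4} = - 4 \left(\frac{6}{7} + \frac{1}{4}\right) 26 + \frac{1}{4} = \left(-4\right) \frac{31}{28} \cdot 26 + \frac{1}{4} = \left(- \frac{31}{7}\right) 26 + \frac{1}{4} = - \frac{806}{7} + \frac{1}{4} = - \frac{3217}{28}$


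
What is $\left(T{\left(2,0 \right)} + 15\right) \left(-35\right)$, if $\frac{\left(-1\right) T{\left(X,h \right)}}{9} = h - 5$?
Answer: $-2100$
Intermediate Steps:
$T{\left(X,h \right)} = 45 - 9 h$ ($T{\left(X,h \right)} = - 9 \left(h - 5\right) = - 9 \left(-5 + h\right) = 45 - 9 h$)
$\left(T{\left(2,0 \right)} + 15\right) \left(-35\right) = \left(\left(45 - 0\right) + 15\right) \left(-35\right) = \left(\left(45 + 0\right) + 15\right) \left(-35\right) = \left(45 + 15\right) \left(-35\right) = 60 \left(-35\right) = -2100$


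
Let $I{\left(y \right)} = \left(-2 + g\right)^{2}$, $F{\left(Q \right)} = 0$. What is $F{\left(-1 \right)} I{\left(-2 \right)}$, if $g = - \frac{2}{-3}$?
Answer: $0$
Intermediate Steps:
$g = \frac{2}{3}$ ($g = \left(-2\right) \left(- \frac{1}{3}\right) = \frac{2}{3} \approx 0.66667$)
$I{\left(y \right)} = \frac{16}{9}$ ($I{\left(y \right)} = \left(-2 + \frac{2}{3}\right)^{2} = \left(- \frac{4}{3}\right)^{2} = \frac{16}{9}$)
$F{\left(-1 \right)} I{\left(-2 \right)} = 0 \cdot \frac{16}{9} = 0$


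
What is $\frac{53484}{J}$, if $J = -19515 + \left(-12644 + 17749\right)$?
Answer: $- \frac{26742}{7205} \approx -3.7116$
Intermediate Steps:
$J = -14410$ ($J = -19515 + 5105 = -14410$)
$\frac{53484}{J} = \frac{53484}{-14410} = 53484 \left(- \frac{1}{14410}\right) = - \frac{26742}{7205}$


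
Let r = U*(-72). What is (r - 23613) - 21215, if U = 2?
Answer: -44972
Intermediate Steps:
r = -144 (r = 2*(-72) = -144)
(r - 23613) - 21215 = (-144 - 23613) - 21215 = -23757 - 21215 = -44972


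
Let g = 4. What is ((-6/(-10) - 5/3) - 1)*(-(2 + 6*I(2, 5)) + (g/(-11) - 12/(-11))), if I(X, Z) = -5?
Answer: -9796/165 ≈ -59.370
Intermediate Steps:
((-6/(-10) - 5/3) - 1)*(-(2 + 6*I(2, 5)) + (g/(-11) - 12/(-11))) = ((-6/(-10) - 5/3) - 1)*(-(2 + 6*(-5)) + (4/(-11) - 12/(-11))) = ((-6*(-⅒) - 5*⅓) - 1)*(-(2 - 30) + (4*(-1/11) - 12*(-1/11))) = ((⅗ - 5/3) - 1)*(-1*(-28) + (-4/11 + 12/11)) = (-16/15 - 1)*(28 + 8/11) = -31/15*316/11 = -9796/165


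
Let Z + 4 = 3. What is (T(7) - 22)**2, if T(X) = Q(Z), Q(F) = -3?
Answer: 625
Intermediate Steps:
Z = -1 (Z = -4 + 3 = -1)
T(X) = -3
(T(7) - 22)**2 = (-3 - 22)**2 = (-25)**2 = 625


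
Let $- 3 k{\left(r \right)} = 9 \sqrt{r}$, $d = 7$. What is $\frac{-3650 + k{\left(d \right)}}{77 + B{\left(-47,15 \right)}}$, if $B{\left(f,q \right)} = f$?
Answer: $- \frac{365}{3} - \frac{\sqrt{7}}{10} \approx -121.93$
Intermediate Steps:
$k{\left(r \right)} = - 3 \sqrt{r}$ ($k{\left(r \right)} = - \frac{9 \sqrt{r}}{3} = - 3 \sqrt{r}$)
$\frac{-3650 + k{\left(d \right)}}{77 + B{\left(-47,15 \right)}} = \frac{-3650 - 3 \sqrt{7}}{77 - 47} = \frac{-3650 - 3 \sqrt{7}}{30} = \left(-3650 - 3 \sqrt{7}\right) \frac{1}{30} = - \frac{365}{3} - \frac{\sqrt{7}}{10}$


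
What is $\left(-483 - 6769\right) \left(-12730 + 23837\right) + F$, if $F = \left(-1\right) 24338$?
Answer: $-80572302$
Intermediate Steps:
$F = -24338$
$\left(-483 - 6769\right) \left(-12730 + 23837\right) + F = \left(-483 - 6769\right) \left(-12730 + 23837\right) - 24338 = \left(-7252\right) 11107 - 24338 = -80547964 - 24338 = -80572302$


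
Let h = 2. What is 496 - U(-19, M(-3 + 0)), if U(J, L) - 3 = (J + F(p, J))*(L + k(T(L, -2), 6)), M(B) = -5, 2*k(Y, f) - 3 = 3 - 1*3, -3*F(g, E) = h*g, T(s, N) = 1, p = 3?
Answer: 839/2 ≈ 419.50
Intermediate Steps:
F(g, E) = -2*g/3
k(Y, f) = 3/2 (k(Y, f) = 3/2 + (3 - 1*3)/2 = 3/2 + (3 - 3)/2 = 3/2 + (½)*0 = 3/2 + 0 = 3/2)
U(J, L) = 3 + (-2 + J)*(3/2 + L) (U(J, L) = 3 + (J - ⅔*3)*(L + 3/2) = 3 + (J - 2)*(3/2 + L) = 3 + (-2 + J)*(3/2 + L))
496 - U(-19, M(-3 + 0)) = 496 - (-2*(-5) + (3/2)*(-19) - 19*(-5)) = 496 - (10 - 57/2 + 95) = 496 - 1*153/2 = 496 - 153/2 = 839/2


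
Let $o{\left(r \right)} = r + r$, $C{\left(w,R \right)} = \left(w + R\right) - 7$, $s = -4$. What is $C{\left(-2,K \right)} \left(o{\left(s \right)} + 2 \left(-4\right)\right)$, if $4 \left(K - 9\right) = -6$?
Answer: $24$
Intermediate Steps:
$K = \frac{15}{2}$ ($K = 9 + \frac{1}{4} \left(-6\right) = 9 - \frac{3}{2} = \frac{15}{2} \approx 7.5$)
$C{\left(w,R \right)} = -7 + R + w$ ($C{\left(w,R \right)} = \left(R + w\right) - 7 = -7 + R + w$)
$o{\left(r \right)} = 2 r$
$C{\left(-2,K \right)} \left(o{\left(s \right)} + 2 \left(-4\right)\right) = \left(-7 + \frac{15}{2} - 2\right) \left(2 \left(-4\right) + 2 \left(-4\right)\right) = - \frac{3 \left(-8 - 8\right)}{2} = \left(- \frac{3}{2}\right) \left(-16\right) = 24$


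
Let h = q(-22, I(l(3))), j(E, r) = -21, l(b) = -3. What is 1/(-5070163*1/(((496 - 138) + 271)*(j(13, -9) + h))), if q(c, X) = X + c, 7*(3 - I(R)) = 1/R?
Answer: 527731/106473423 ≈ 0.0049565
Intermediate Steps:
I(R) = 3 - 1/(7*R)
h = -398/21 (h = (3 - 1/7/(-3)) - 22 = (3 - 1/7*(-1/3)) - 22 = (3 + 1/21) - 22 = 64/21 - 22 = -398/21 ≈ -18.952)
1/(-5070163*1/(((496 - 138) + 271)*(j(13, -9) + h))) = 1/(-5070163*1/((-21 - 398/21)*((496 - 138) + 271))) = 1/(-5070163*(-21/(839*(358 + 271)))) = 1/(-5070163/(629*(-839/21))) = 1/(-5070163/(-527731/21)) = 1/(-5070163*(-21/527731)) = 1/(106473423/527731) = 527731/106473423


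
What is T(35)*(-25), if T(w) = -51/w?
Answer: 255/7 ≈ 36.429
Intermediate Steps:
T(35)*(-25) = -51/35*(-25) = 255/7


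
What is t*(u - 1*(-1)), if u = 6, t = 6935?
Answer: 48545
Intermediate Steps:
t*(u - 1*(-1)) = 6935*(6 - 1*(-1)) = 6935*(6 + 1) = 6935*7 = 48545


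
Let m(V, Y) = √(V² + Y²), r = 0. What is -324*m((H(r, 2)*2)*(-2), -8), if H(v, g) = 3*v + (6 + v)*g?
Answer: -2592*√37 ≈ -15767.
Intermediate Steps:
H(v, g) = 3*v + g*(6 + v)
-324*m((H(r, 2)*2)*(-2), -8) = -324*√((((3*0 + 6*2 + 2*0)*2)*(-2))² + (-8)²) = -324*√((((0 + 12 + 0)*2)*(-2))² + 64) = -324*√(((12*2)*(-2))² + 64) = -324*√((24*(-2))² + 64) = -324*√((-48)² + 64) = -324*√(2304 + 64) = -2592*√37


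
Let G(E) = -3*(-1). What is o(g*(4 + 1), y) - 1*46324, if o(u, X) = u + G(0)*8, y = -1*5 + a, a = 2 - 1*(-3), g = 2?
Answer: -46290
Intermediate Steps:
G(E) = 3
a = 5 (a = 2 + 3 = 5)
y = 0 (y = -1*5 + 5 = -5 + 5 = 0)
o(u, X) = 24 + u (o(u, X) = u + 3*8 = u + 24 = 24 + u)
o(g*(4 + 1), y) - 1*46324 = (24 + 2*(4 + 1)) - 1*46324 = (24 + 2*5) - 46324 = (24 + 10) - 46324 = 34 - 46324 = -46290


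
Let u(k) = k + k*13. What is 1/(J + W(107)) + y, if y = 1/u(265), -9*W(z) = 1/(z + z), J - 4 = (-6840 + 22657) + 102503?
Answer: 235037483/845479405330 ≈ 0.00027799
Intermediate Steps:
u(k) = 14*k (u(k) = k + 13*k = 14*k)
J = 118324 (J = 4 + ((-6840 + 22657) + 102503) = 4 + (15817 + 102503) = 4 + 118320 = 118324)
W(z) = -1/(18*z) (W(z) = -1/(9*(z + z)) = -1/(2*z)/9 = -1/(18*z))
y = 1/3710 (y = 1/(14*265) = 1/3710 ≈ 0.00026954)
1/(J + W(107)) + y = 1/(118324 - 1/18/107) + 1/3710 = 1/(118324 - 1/18*1/107) + 1/3710 = 1/(118324 - 1/1926) + 1/3710 = 1/(227892023/1926) + 1/3710 = 1926/227892023 + 1/3710 = 235037483/845479405330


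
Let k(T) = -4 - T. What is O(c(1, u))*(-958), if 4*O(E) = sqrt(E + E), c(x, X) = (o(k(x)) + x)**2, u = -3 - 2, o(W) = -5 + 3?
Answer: -479*sqrt(2)/2 ≈ -338.70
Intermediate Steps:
o(W) = -2
u = -5
c(x, X) = (-2 + x)**2
O(E) = sqrt(2)*sqrt(E)/4 (O(E) = sqrt(E + E)/4 = sqrt(2*E)/4 = (sqrt(2)*sqrt(E))/4 = sqrt(2)*sqrt(E)/4)
O(c(1, u))*(-958) = (sqrt(2)*sqrt((-2 + 1)**2)/4)*(-958) = (sqrt(2)*sqrt((-1)**2)/4)*(-958) = (sqrt(2)*sqrt(1)/4)*(-958) = ((1/4)*sqrt(2)*1)*(-958) = (sqrt(2)/4)*(-958) = -479*sqrt(2)/2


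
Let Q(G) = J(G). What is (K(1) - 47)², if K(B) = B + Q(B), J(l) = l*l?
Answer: 2025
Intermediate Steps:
J(l) = l²
Q(G) = G²
K(B) = B + B²
(K(1) - 47)² = (1*(1 + 1) - 47)² = (1*2 - 47)² = (2 - 47)² = (-45)² = 2025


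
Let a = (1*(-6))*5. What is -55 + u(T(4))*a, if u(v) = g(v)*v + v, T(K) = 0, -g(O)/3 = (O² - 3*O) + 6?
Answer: -55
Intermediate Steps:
g(O) = -18 - 3*O² + 9*O (g(O) = -3*((O² - 3*O) + 6) = -3*(6 + O² - 3*O) = -18 - 3*O² + 9*O)
u(v) = v + v*(-18 - 3*v² + 9*v) (u(v) = (-18 - 3*v² + 9*v)*v + v = v*(-18 - 3*v² + 9*v) + v = v + v*(-18 - 3*v² + 9*v))
a = -30 (a = -6*5 = -30)
-55 + u(T(4))*a = -55 + (0*(-17 - 3*0² + 9*0))*(-30) = -55 + (0*(-17 - 3*0 + 0))*(-30) = -55 + (0*(-17 + 0 + 0))*(-30) = -55 + (0*(-17))*(-30) = -55 + 0*(-30) = -55 + 0 = -55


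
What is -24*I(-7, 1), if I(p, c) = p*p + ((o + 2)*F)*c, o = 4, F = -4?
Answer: -600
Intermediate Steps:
I(p, c) = p² - 24*c (I(p, c) = p*p + ((4 + 2)*(-4))*c = p² + (6*(-4))*c = p² - 24*c)
-24*I(-7, 1) = -24*((-7)² - 24*1) = -24*(49 - 24) = -24*25 = -600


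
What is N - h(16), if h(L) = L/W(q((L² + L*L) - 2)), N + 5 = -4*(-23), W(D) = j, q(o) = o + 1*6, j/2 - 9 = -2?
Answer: 601/7 ≈ 85.857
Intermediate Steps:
j = 14 (j = 18 + 2*(-2) = 18 - 4 = 14)
q(o) = 6 + o (q(o) = o + 6 = 6 + o)
W(D) = 14
N = 87 (N = -5 - 4*(-23) = -5 + 92 = 87)
h(L) = L/14
N - h(16) = 87 - 16/14 = 87 - 1*8/7 = 87 - 8/7 = 601/7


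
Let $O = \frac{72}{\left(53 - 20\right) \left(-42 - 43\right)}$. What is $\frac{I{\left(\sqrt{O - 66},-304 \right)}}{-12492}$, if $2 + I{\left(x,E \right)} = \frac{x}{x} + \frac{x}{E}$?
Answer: $\frac{1}{12492} + \frac{i \sqrt{57721290}}{3550726080} \approx 8.0051 \cdot 10^{-5} + 2.1397 \cdot 10^{-6} i$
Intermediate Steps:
$O = - \frac{24}{935}$ ($O = \frac{72}{33 \left(-85\right)} = \frac{72}{-2805} = 72 \left(- \frac{1}{2805}\right) = - \frac{24}{935} \approx -0.025668$)
$I{\left(x,E \right)} = -1 + \frac{x}{E}$ ($I{\left(x,E \right)} = -2 + \left(\frac{x}{x} + \frac{x}{E}\right) = -2 + \left(1 + \frac{x}{E}\right) = -1 + \frac{x}{E}$)
$\frac{I{\left(\sqrt{O - 66},-304 \right)}}{-12492} = \frac{\frac{1}{-304} \left(\sqrt{- \frac{24}{935} - 66} - -304\right)}{-12492} = - \frac{\sqrt{- \frac{24}{935} - 66} + 304}{304} \left(- \frac{1}{12492}\right) = - \frac{\sqrt{- \frac{61734}{935}} + 304}{304} \left(- \frac{1}{12492}\right) = - \frac{\frac{i \sqrt{57721290}}{935} + 304}{304} \left(- \frac{1}{12492}\right) = - \frac{304 + \frac{i \sqrt{57721290}}{935}}{304} \left(- \frac{1}{12492}\right) = \left(-1 - \frac{i \sqrt{57721290}}{284240}\right) \left(- \frac{1}{12492}\right) = \frac{1}{12492} + \frac{i \sqrt{57721290}}{3550726080}$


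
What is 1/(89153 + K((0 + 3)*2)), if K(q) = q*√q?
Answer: 89153/7948257193 - 6*√6/7948257193 ≈ 1.1215e-5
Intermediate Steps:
K(q) = q^(3/2)
1/(89153 + K((0 + 3)*2)) = 1/(89153 + ((0 + 3)*2)^(3/2)) = 1/(89153 + (3*2)^(3/2)) = 1/(89153 + 6^(3/2)) = 1/(89153 + 6*√6)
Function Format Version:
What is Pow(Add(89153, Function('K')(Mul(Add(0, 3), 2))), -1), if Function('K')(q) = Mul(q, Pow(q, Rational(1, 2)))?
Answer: Add(Rational(89153, 7948257193), Mul(Rational(-6, 7948257193), Pow(6, Rational(1, 2)))) ≈ 1.1215e-5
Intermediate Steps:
Function('K')(q) = Pow(q, Rational(3, 2))
Pow(Add(89153, Function('K')(Mul(Add(0, 3), 2))), -1) = Pow(Add(89153, Pow(Mul(Add(0, 3), 2), Rational(3, 2))), -1) = Pow(Add(89153, Pow(Mul(3, 2), Rational(3, 2))), -1) = Pow(Add(89153, Pow(6, Rational(3, 2))), -1) = Pow(Add(89153, Mul(6, Pow(6, Rational(1, 2)))), -1)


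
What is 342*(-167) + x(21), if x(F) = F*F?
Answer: -56673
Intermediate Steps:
x(F) = F²
342*(-167) + x(21) = 342*(-167) + 21² = -57114 + 441 = -56673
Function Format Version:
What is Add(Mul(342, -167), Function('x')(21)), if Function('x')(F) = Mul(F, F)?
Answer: -56673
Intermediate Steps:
Function('x')(F) = Pow(F, 2)
Add(Mul(342, -167), Function('x')(21)) = Add(Mul(342, -167), Pow(21, 2)) = Add(-57114, 441) = -56673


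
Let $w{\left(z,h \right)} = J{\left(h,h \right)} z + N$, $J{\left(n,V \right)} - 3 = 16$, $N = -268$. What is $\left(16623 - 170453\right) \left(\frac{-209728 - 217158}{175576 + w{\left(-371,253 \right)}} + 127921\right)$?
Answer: $- \frac{3310949645010990}{168259} \approx -1.9678 \cdot 10^{10}$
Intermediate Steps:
$J{\left(n,V \right)} = 19$ ($J{\left(n,V \right)} = 3 + 16 = 19$)
$w{\left(z,h \right)} = -268 + 19 z$ ($w{\left(z,h \right)} = 19 z - 268 = -268 + 19 z$)
$\left(16623 - 170453\right) \left(\frac{-209728 - 217158}{175576 + w{\left(-371,253 \right)}} + 127921\right) = \left(16623 - 170453\right) \left(\frac{-209728 - 217158}{175576 + \left(-268 + 19 \left(-371\right)\right)} + 127921\right) = - 153830 \left(- \frac{426886}{175576 - 7317} + 127921\right) = - 153830 \left(- \frac{426886}{168259} + 127921\right) = \left(-153830\right) \frac{21523432653}{168259} = - \frac{3310949645010990}{168259}$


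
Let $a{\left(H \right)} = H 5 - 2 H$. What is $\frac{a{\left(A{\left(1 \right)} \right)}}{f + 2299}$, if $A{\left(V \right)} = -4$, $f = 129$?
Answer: $- \frac{3}{607} \approx -0.0049423$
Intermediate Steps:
$a{\left(H \right)} = 3 H$ ($a{\left(H \right)} = 5 H - 2 H = 3 H$)
$\frac{a{\left(A{\left(1 \right)} \right)}}{f + 2299} = \frac{3 \left(-4\right)}{129 + 2299} = - \frac{12}{2428} = \left(-12\right) \frac{1}{2428} = - \frac{3}{607}$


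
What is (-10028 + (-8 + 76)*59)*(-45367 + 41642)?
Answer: 22409600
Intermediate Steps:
(-10028 + (-8 + 76)*59)*(-45367 + 41642) = (-10028 + 68*59)*(-3725) = (-10028 + 4012)*(-3725) = -6016*(-3725) = 22409600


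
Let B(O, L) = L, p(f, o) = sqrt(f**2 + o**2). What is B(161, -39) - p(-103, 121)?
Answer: -39 - 5*sqrt(1010) ≈ -197.90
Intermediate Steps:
B(161, -39) - p(-103, 121) = -39 - sqrt((-103)**2 + 121**2) = -39 - sqrt(10609 + 14641) = -39 - sqrt(25250) = -39 - 5*sqrt(1010)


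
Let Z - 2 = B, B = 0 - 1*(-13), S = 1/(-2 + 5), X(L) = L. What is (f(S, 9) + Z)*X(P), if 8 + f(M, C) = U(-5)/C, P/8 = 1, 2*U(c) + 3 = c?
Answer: 472/9 ≈ 52.444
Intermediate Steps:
U(c) = -3/2 + c/2
P = 8 (P = 8*1 = 8)
S = ⅓ (S = 1/3 = ⅓ ≈ 0.33333)
f(M, C) = -8 - 4/C (f(M, C) = -8 + (-3/2 + (½)*(-5))/C = -8 + (-3/2 - 5/2)/C = -8 - 4/C)
B = 13 (B = 0 + 13 = 13)
Z = 15 (Z = 2 + 13 = 15)
(f(S, 9) + Z)*X(P) = ((-8 - 4/9) + 15)*8 = (-76/9 + 15)*8 = (59/9)*8 = 472/9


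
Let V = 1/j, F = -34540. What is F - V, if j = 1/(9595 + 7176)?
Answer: -51311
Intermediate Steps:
j = 1/16771 ≈ 5.9627e-5
V = 16771 (V = 1/(1/16771) = 16771)
F - V = -34540 - 1*16771 = -34540 - 16771 = -51311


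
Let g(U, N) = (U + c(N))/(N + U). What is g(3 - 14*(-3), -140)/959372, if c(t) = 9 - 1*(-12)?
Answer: -33/45570170 ≈ -7.2416e-7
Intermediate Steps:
c(t) = 21 (c(t) = 9 + 12 = 21)
g(U, N) = (21 + U)/(N + U) (g(U, N) = (U + 21)/(N + U) = (21 + U)/(N + U))
g(3 - 14*(-3), -140)/959372 = ((21 + (3 - 14*(-3)))/(-140 + (3 - 14*(-3))))/959372 = ((21 + (3 + 42))/(-140 + (3 + 42)))*(1/959372) = ((21 + 45)/(-140 + 45))*(1/959372) = (66/(-95))*(1/959372) = -1/95*66*(1/959372) = -66/95*1/959372 = -33/45570170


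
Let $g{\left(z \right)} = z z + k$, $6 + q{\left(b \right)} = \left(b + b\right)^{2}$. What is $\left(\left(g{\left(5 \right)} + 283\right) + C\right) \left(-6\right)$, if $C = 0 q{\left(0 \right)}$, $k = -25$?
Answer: $-1698$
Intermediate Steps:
$q{\left(b \right)} = -6 + 4 b^{2}$ ($q{\left(b \right)} = -6 + \left(b + b\right)^{2} = -6 + \left(2 b\right)^{2} = -6 + 4 b^{2}$)
$C = 0$ ($C = 0 \left(-6 + 4 \cdot 0^{2}\right) = 0 \left(-6 + 4 \cdot 0\right) = 0 \left(-6 + 0\right) = 0 \left(-6\right) = 0$)
$g{\left(z \right)} = -25 + z^{2}$ ($g{\left(z \right)} = z z - 25 = z^{2} - 25 = -25 + z^{2}$)
$\left(\left(g{\left(5 \right)} + 283\right) + C\right) \left(-6\right) = \left(\left(\left(-25 + 5^{2}\right) + 283\right) + 0\right) \left(-6\right) = \left(\left(\left(-25 + 25\right) + 283\right) + 0\right) \left(-6\right) = \left(\left(0 + 283\right) + 0\right) \left(-6\right) = \left(283 + 0\right) \left(-6\right) = 283 \left(-6\right) = -1698$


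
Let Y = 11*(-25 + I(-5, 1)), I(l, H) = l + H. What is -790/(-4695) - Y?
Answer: 299699/939 ≈ 319.17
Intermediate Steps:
I(l, H) = H + l
Y = -319 (Y = 11*(-25 + (1 - 5)) = 11*(-25 - 4) = 11*(-29) = -319)
-790/(-4695) - Y = -790/(-4695) - 1*(-319) = -790*(-1/4695) + 319 = 158/939 + 319 = 299699/939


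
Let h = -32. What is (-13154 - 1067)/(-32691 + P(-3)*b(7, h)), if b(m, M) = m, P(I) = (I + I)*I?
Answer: 14221/32565 ≈ 0.43670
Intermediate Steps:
P(I) = 2*I² (P(I) = (2*I)*I = 2*I²)
(-13154 - 1067)/(-32691 + P(-3)*b(7, h)) = (-13154 - 1067)/(-32691 + (2*(-3)²)*7) = -14221/(-32691 + (2*9)*7) = -14221/(-32691 + 18*7) = -14221/(-32691 + 126) = -14221/(-32565) = -14221*(-1/32565) = 14221/32565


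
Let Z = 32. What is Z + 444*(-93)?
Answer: -41260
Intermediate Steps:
Z + 444*(-93) = 32 + 444*(-93) = 32 - 41292 = -41260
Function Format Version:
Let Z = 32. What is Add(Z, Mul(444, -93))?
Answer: -41260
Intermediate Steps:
Add(Z, Mul(444, -93)) = Add(32, Mul(444, -93)) = Add(32, -41292) = -41260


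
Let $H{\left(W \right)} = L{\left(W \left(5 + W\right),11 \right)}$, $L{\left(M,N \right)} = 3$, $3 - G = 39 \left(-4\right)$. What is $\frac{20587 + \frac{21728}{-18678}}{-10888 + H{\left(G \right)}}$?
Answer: $- \frac{27464447}{14522145} \approx -1.8912$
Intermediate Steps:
$G = 159$ ($G = 3 - 39 \left(-4\right) = 3 - -156 = 3 + 156 = 159$)
$H{\left(W \right)} = 3$
$\frac{20587 + \frac{21728}{-18678}}{-10888 + H{\left(G \right)}} = \frac{20587 + \frac{21728}{-18678}}{-10888 + 3} = \frac{20587 + 21728 \left(- \frac{1}{18678}\right)}{-10885} = \left(20587 - \frac{10864}{9339}\right) \left(- \frac{1}{10885}\right) = \frac{192251129}{9339} \left(- \frac{1}{10885}\right) = - \frac{27464447}{14522145}$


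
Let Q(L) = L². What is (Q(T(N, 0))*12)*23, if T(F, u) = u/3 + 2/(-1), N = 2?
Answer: 1104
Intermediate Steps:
T(F, u) = -2 + u/3 (T(F, u) = u*(⅓) + 2*(-1) = u/3 - 2 = -2 + u/3)
(Q(T(N, 0))*12)*23 = ((-2 + (⅓)*0)²*12)*23 = ((-2 + 0)²*12)*23 = ((-2)²*12)*23 = (4*12)*23 = 48*23 = 1104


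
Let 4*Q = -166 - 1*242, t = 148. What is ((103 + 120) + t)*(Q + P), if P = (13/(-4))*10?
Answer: -99799/2 ≈ -49900.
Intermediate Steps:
Q = -102 (Q = (-166 - 1*242)/4 = (-166 - 242)/4 = (1/4)*(-408) = -102)
P = -65/2 (P = (13*(-1/4))*10 = -13/4*10 = -65/2 ≈ -32.500)
((103 + 120) + t)*(Q + P) = ((103 + 120) + 148)*(-102 - 65/2) = (223 + 148)*(-269/2) = 371*(-269/2) = -99799/2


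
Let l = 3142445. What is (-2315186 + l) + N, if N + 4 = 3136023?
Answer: 3963278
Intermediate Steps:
N = 3136019 (N = -4 + 3136023 = 3136019)
(-2315186 + l) + N = (-2315186 + 3142445) + 3136019 = 827259 + 3136019 = 3963278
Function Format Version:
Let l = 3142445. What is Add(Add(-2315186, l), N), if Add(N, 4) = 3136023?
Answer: 3963278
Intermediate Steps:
N = 3136019 (N = Add(-4, 3136023) = 3136019)
Add(Add(-2315186, l), N) = Add(Add(-2315186, 3142445), 3136019) = Add(827259, 3136019) = 3963278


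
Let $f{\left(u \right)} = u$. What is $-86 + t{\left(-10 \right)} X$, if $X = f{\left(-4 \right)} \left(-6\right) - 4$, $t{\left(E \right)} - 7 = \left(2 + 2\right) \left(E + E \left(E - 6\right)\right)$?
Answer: $12054$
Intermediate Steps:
$t{\left(E \right)} = 7 + 4 E + 4 E \left(-6 + E\right)$ ($t{\left(E \right)} = 7 + \left(2 + 2\right) \left(E + E \left(E - 6\right)\right) = 7 + 4 \left(E + E \left(-6 + E\right)\right) = 7 + \left(4 E + 4 E \left(-6 + E\right)\right) = 7 + 4 E + 4 E \left(-6 + E\right)$)
$X = 20$ ($X = \left(-4\right) \left(-6\right) - 4 = 24 - 4 = 20$)
$-86 + t{\left(-10 \right)} X = -86 + \left(7 - -200 + 4 \left(-10\right)^{2}\right) 20 = -86 + \left(7 + 200 + 4 \cdot 100\right) 20 = -86 + \left(7 + 200 + 400\right) 20 = -86 + 607 \cdot 20 = -86 + 12140 = 12054$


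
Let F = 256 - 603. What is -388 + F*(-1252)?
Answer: 434056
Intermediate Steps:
F = -347
-388 + F*(-1252) = -388 - 347*(-1252) = -388 + 434444 = 434056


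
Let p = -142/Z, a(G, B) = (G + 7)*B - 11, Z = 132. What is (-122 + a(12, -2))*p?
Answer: 4047/22 ≈ 183.95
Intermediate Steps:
a(G, B) = -11 + B*(7 + G) (a(G, B) = (7 + G)*B - 11 = B*(7 + G) - 11 = -11 + B*(7 + G))
p = -71/66 (p = -142/132 = -142*1/132 = -71/66 ≈ -1.0758)
(-122 + a(12, -2))*p = (-122 + (-11 + 7*(-2) - 2*12))*(-71/66) = (-122 + (-11 - 14 - 24))*(-71/66) = (-122 - 49)*(-71/66) = -171*(-71/66) = 4047/22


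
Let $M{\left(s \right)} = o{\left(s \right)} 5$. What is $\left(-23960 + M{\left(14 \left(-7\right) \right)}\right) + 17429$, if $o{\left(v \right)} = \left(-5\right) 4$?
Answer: $-6631$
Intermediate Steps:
$o{\left(v \right)} = -20$
$M{\left(s \right)} = -100$ ($M{\left(s \right)} = \left(-20\right) 5 = -100$)
$\left(-23960 + M{\left(14 \left(-7\right) \right)}\right) + 17429 = \left(-23960 - 100\right) + 17429 = -24060 + 17429 = -6631$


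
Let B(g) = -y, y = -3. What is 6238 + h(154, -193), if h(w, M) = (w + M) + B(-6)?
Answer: 6202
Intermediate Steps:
B(g) = 3 (B(g) = -1*(-3) = 3)
h(w, M) = 3 + M + w (h(w, M) = (w + M) + 3 = (M + w) + 3 = 3 + M + w)
6238 + h(154, -193) = 6238 + (3 - 193 + 154) = 6238 - 36 = 6202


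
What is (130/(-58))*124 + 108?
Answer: -4928/29 ≈ -169.93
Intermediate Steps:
(130/(-58))*124 + 108 = (130*(-1/58))*124 + 108 = -65/29*124 + 108 = -8060/29 + 108 = -4928/29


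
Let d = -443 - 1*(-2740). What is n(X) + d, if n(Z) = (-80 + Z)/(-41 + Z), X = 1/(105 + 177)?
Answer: 26578176/11561 ≈ 2299.0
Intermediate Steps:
X = 1/282 ≈ 0.0035461
n(Z) = (-80 + Z)/(-41 + Z)
d = 2297 (d = -443 + 2740 = 2297)
n(X) + d = (-80 + 1/282)/(-41 + 1/282) + 2297 = -22559/282/(-11561/282) + 2297 = -282/11561*(-22559/282) + 2297 = 22559/11561 + 2297 = 26578176/11561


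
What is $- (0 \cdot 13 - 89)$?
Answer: $89$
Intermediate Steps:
$- (0 \cdot 13 - 89) = - (0 - 89) = \left(-1\right) \left(-89\right) = 89$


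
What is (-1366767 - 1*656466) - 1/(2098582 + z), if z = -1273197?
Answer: -1669946169706/825385 ≈ -2.0232e+6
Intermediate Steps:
(-1366767 - 1*656466) - 1/(2098582 + z) = (-1366767 - 1*656466) - 1/(2098582 - 1273197) = (-1366767 - 656466) - 1/825385 = -2023233 - 1*1/825385 = -2023233 - 1/825385 = -1669946169706/825385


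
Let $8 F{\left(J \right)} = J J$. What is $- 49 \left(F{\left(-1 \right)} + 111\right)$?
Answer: $- \frac{43561}{8} \approx -5445.1$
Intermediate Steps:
$F{\left(J \right)} = \frac{J^{2}}{8}$ ($F{\left(J \right)} = \frac{J J}{8} = \frac{J^{2}}{8}$)
$- 49 \left(F{\left(-1 \right)} + 111\right) = - 49 \left(\frac{\left(-1\right)^{2}}{8} + 111\right) = - 49 \left(\frac{1}{8} \cdot 1 + 111\right) = - 49 \left(\frac{1}{8} + 111\right) = \left(-49\right) \frac{889}{8} = - \frac{43561}{8}$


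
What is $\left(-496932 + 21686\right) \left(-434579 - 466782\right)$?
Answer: $428368209806$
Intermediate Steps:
$\left(-496932 + 21686\right) \left(-434579 - 466782\right) = \left(-475246\right) \left(-901361\right) = 428368209806$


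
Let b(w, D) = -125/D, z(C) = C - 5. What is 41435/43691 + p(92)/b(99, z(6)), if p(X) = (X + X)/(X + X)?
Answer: 5135684/5461375 ≈ 0.94036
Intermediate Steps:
z(C) = -5 + C
p(X) = 1 (p(X) = (2*X)/((2*X)) = (2*X)*(1/(2*X)) = 1)
41435/43691 + p(92)/b(99, z(6)) = 41435/43691 + 1/(-125/(-5 + 6)) = 41435*(1/43691) + 1/(-125/1) = 41435/43691 + 1/(-125*1) = 41435/43691 + 1/(-125) = 41435/43691 + 1*(-1/125) = 41435/43691 - 1/125 = 5135684/5461375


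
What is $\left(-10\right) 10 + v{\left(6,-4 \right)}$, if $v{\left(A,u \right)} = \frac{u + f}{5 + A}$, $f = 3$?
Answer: $- \frac{1101}{11} \approx -100.09$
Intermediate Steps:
$v{\left(A,u \right)} = \frac{3 + u}{5 + A}$ ($v{\left(A,u \right)} = \frac{u + 3}{5 + A} = \frac{3 + u}{5 + A}$)
$\left(-10\right) 10 + v{\left(6,-4 \right)} = \left(-10\right) 10 + \frac{3 - 4}{5 + 6} = -100 + \frac{1}{11} \left(-1\right) = -100 - \frac{1}{11} = - \frac{1101}{11}$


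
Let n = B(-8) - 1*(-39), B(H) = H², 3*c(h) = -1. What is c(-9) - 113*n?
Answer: -34918/3 ≈ -11639.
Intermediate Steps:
c(h) = -⅓ (c(h) = (⅓)*(-1) = -⅓)
n = 103 (n = (-8)² - 1*(-39) = 64 + 39 = 103)
c(-9) - 113*n = -⅓ - 113*103 = -⅓ - 11639 = -34918/3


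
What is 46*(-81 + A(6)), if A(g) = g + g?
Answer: -3174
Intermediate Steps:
A(g) = 2*g
46*(-81 + A(6)) = 46*(-81 + 2*6) = 46*(-81 + 12) = 46*(-69) = -3174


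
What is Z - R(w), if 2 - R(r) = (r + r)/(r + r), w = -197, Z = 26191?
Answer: 26190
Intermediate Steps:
R(r) = 1 (R(r) = 2 - (r + r)/(r + r) = 2 - 2*r/(2*r) = 2 - 2*r*1/(2*r) = 2 - 1*1 = 2 - 1 = 1)
Z - R(w) = 26191 - 1*1 = 26191 - 1 = 26190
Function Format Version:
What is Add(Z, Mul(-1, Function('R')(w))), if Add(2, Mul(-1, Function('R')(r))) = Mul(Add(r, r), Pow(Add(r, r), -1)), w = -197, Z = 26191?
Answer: 26190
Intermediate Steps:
Function('R')(r) = 1 (Function('R')(r) = Add(2, Mul(-1, Mul(Add(r, r), Pow(Add(r, r), -1)))) = Add(2, Mul(-1, Mul(Mul(2, r), Pow(Mul(2, r), -1)))) = Add(2, Mul(-1, Mul(Mul(2, r), Mul(Rational(1, 2), Pow(r, -1))))) = Add(2, Mul(-1, 1)) = Add(2, -1) = 1)
Add(Z, Mul(-1, Function('R')(w))) = Add(26191, Mul(-1, 1)) = Add(26191, -1) = 26190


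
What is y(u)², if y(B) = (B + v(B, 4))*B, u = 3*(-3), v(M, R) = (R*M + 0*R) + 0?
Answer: 164025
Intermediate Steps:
v(M, R) = M*R (v(M, R) = (M*R + 0) + 0 = M*R + 0 = M*R)
u = -9
y(B) = 5*B² (y(B) = (B + B*4)*B = (B + 4*B)*B = (5*B)*B = 5*B²)
y(u)² = (5*(-9)²)² = (5*81)² = 405² = 164025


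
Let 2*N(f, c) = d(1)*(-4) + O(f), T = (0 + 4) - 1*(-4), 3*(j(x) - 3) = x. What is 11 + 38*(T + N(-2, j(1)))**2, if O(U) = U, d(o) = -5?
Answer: 10993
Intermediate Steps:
j(x) = 3 + x/3
T = 8 (T = 4 + 4 = 8)
N(f, c) = 10 + f/2 (N(f, c) = (-5*(-4) + f)/2 = (20 + f)/2 = 10 + f/2)
11 + 38*(T + N(-2, j(1)))**2 = 11 + 38*(8 + (10 + (1/2)*(-2)))**2 = 11 + 38*(8 + (10 - 1))**2 = 11 + 38*(8 + 9)**2 = 11 + 38*17**2 = 11 + 38*289 = 11 + 10982 = 10993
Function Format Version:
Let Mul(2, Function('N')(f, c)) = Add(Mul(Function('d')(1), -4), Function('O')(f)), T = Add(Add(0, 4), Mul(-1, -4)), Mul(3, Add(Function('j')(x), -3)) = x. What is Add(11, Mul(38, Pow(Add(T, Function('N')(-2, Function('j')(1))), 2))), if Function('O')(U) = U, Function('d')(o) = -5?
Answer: 10993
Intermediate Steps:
Function('j')(x) = Add(3, Mul(Rational(1, 3), x))
T = 8 (T = Add(4, 4) = 8)
Function('N')(f, c) = Add(10, Mul(Rational(1, 2), f)) (Function('N')(f, c) = Mul(Rational(1, 2), Add(Mul(-5, -4), f)) = Mul(Rational(1, 2), Add(20, f)) = Add(10, Mul(Rational(1, 2), f)))
Add(11, Mul(38, Pow(Add(T, Function('N')(-2, Function('j')(1))), 2))) = Add(11, Mul(38, Pow(Add(8, Add(10, Mul(Rational(1, 2), -2))), 2))) = Add(11, Mul(38, Pow(Add(8, Add(10, -1)), 2))) = Add(11, Mul(38, Pow(Add(8, 9), 2))) = Add(11, Mul(38, Pow(17, 2))) = Add(11, Mul(38, 289)) = Add(11, 10982) = 10993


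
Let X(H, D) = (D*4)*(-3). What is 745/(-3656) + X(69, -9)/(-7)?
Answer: -400063/25592 ≈ -15.632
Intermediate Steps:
X(H, D) = -12*D (X(H, D) = (4*D)*(-3) = -12*D)
745/(-3656) + X(69, -9)/(-7) = 745/(-3656) - 12*(-9)/(-7) = 745*(-1/3656) + 108*(-⅐) = -745/3656 - 108/7 = -400063/25592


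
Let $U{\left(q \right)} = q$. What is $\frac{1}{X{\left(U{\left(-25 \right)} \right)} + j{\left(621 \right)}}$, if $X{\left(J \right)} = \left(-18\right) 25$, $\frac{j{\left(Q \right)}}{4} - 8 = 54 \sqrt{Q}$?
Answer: $\frac{209}{14399326} + \frac{162 \sqrt{69}}{7199663} \approx 0.00020142$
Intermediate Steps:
$j{\left(Q \right)} = 32 + 216 \sqrt{Q}$ ($j{\left(Q \right)} = 32 + 4 \cdot 54 \sqrt{Q} = 32 + 216 \sqrt{Q}$)
$X{\left(J \right)} = -450$
$\frac{1}{X{\left(U{\left(-25 \right)} \right)} + j{\left(621 \right)}} = \frac{1}{-450 + \left(32 + 216 \sqrt{621}\right)} = \frac{1}{-450 + \left(32 + 216 \cdot 3 \sqrt{69}\right)} = \frac{1}{-450 + \left(32 + 648 \sqrt{69}\right)} = \frac{1}{-418 + 648 \sqrt{69}}$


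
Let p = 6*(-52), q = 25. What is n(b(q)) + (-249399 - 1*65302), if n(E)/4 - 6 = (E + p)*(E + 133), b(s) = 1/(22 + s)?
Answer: -1061813797/2209 ≈ -4.8068e+5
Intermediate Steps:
p = -312
n(E) = 24 + 4*(-312 + E)*(133 + E) (n(E) = 24 + 4*((E - 312)*(E + 133)) = 24 + 4*((-312 + E)*(133 + E)) = 24 + 4*(-312 + E)*(133 + E))
n(b(q)) + (-249399 - 1*65302) = (-165960 - 716/(22 + 25) + 4*(1/(22 + 25))²) + (-249399 - 1*65302) = (-165960 - 716/47 + 4*(1/47)²) + (-249399 - 65302) = (-165960 - 716*1/47 + 4*(1/47)²) - 314701 = (-165960 - 716/47 + 4*(1/2209)) - 314701 = (-165960 - 716/47 + 4/2209) - 314701 = -366639288/2209 - 314701 = -1061813797/2209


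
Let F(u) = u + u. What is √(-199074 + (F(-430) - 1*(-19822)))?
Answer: 4*I*√11257 ≈ 424.4*I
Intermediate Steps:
F(u) = 2*u
√(-199074 + (F(-430) - 1*(-19822))) = √(-199074 + (2*(-430) - 1*(-19822))) = √(-199074 + (-860 + 19822)) = √(-199074 + 18962) = √(-180112) = 4*I*√11257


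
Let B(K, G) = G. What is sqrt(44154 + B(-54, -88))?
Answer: sqrt(44066) ≈ 209.92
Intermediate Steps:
sqrt(44154 + B(-54, -88)) = sqrt(44154 - 88) = sqrt(44066)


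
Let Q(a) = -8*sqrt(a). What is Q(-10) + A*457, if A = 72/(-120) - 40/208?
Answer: -47071/130 - 8*I*sqrt(10) ≈ -362.08 - 25.298*I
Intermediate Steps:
A = -103/130 (A = 72*(-1/120) - 40*1/208 = -3/5 - 5/26 = -103/130 ≈ -0.79231)
Q(-10) + A*457 = -8*I*sqrt(10) - 103/130*457 = -8*I*sqrt(10) - 47071/130 = -47071/130 - 8*I*sqrt(10)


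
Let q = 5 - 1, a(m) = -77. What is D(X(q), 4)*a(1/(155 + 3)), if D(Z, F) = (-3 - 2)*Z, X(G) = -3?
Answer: -1155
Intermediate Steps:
q = 4
D(Z, F) = -5*Z
D(X(q), 4)*a(1/(155 + 3)) = -5*(-3)*(-77) = 15*(-77) = -1155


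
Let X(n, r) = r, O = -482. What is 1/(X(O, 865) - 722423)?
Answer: -1/721558 ≈ -1.3859e-6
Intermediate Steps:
1/(X(O, 865) - 722423) = 1/(865 - 722423) = 1/(-721558) = -1/721558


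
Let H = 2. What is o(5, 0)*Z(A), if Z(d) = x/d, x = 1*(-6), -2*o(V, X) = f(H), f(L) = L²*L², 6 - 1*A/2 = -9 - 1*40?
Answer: 24/55 ≈ 0.43636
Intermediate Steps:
A = 110 (A = 12 - 2*(-9 - 1*40) = 12 - 2*(-9 - 40) = 12 - 2*(-49) = 12 + 98 = 110)
f(L) = L⁴
o(V, X) = -8 (o(V, X) = -½*2⁴ = -½*16 = -8)
x = -6
Z(d) = -6/d
o(5, 0)*Z(A) = -(-48)/110 = -8*(-3/55) = 24/55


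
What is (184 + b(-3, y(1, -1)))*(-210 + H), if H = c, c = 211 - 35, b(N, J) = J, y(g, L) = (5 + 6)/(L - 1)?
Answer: -6069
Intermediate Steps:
y(g, L) = 11/(-1 + L)
c = 176
H = 176
(184 + b(-3, y(1, -1)))*(-210 + H) = (184 + 11/(-1 - 1))*(-210 + 176) = (184 + 11/(-2))*(-34) = (184 + 11*(-1/2))*(-34) = (184 - 11/2)*(-34) = (357/2)*(-34) = -6069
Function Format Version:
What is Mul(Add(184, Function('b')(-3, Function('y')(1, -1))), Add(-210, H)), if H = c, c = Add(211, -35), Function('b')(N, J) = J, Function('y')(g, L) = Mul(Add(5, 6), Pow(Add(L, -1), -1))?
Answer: -6069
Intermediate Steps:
Function('y')(g, L) = Mul(11, Pow(Add(-1, L), -1))
c = 176
H = 176
Mul(Add(184, Function('b')(-3, Function('y')(1, -1))), Add(-210, H)) = Mul(Add(184, Mul(11, Pow(Add(-1, -1), -1))), Add(-210, 176)) = Mul(Add(184, Mul(11, Pow(-2, -1))), -34) = Mul(Add(184, Mul(11, Rational(-1, 2))), -34) = Mul(Add(184, Rational(-11, 2)), -34) = Mul(Rational(357, 2), -34) = -6069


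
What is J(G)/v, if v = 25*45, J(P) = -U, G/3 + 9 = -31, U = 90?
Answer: -2/25 ≈ -0.080000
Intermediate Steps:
G = -120 (G = -27 + 3*(-31) = -27 - 93 = -120)
J(P) = -90 (J(P) = -1*90 = -90)
v = 1125
J(G)/v = -90/1125 = -90*1/1125 = -2/25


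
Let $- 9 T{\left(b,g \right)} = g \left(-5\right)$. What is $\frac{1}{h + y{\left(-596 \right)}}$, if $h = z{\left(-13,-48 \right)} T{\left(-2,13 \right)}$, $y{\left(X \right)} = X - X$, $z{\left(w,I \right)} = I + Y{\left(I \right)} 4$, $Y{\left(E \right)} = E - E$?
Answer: $- \frac{3}{1040} \approx -0.0028846$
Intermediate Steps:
$Y{\left(E \right)} = 0$
$z{\left(w,I \right)} = I$ ($z{\left(w,I \right)} = I + 0 \cdot 4 = I + 0 = I$)
$y{\left(X \right)} = 0$
$T{\left(b,g \right)} = \frac{5 g}{9}$ ($T{\left(b,g \right)} = - \frac{g \left(-5\right)}{9} = - \frac{\left(-5\right) g}{9} = \frac{5 g}{9}$)
$h = - \frac{1040}{3}$ ($h = - 48 \cdot \frac{5}{9} \cdot 13 = \left(-48\right) \frac{65}{9} = - \frac{1040}{3} \approx -346.67$)
$\frac{1}{h + y{\left(-596 \right)}} = \frac{1}{- \frac{1040}{3} + 0} = \frac{1}{- \frac{1040}{3}} = - \frac{3}{1040}$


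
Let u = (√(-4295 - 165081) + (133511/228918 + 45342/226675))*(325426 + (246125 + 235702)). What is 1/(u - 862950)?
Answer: -621077227741879353149303550/297192983364792590003919084230894576449 - 8694343483195905300982770000*I*√10586/297192983364792590003919084230894576449 ≈ -2.0898e-12 - 3.01e-9*I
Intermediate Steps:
u = 32809349877054893/51889987650 + 3229012*I*√10586 (u = (√(-169376) + (133511*(1/228918) + 45342*(1/226675)))*(325426 + 481827) = (4*I*√10586 + (133511/228918 + 45342/226675))*807253 = (4*I*√10586 + 40643205881/51889987650)*807253 = (40643205881/51889987650 + 4*I*√10586)*807253 = 32809349877054893/51889987650 + 3229012*I*√10586 ≈ 6.3229e+5 + 3.3223e+8*I)
1/(u - 862950) = 1/((32809349877054893/51889987650 + 3229012*I*√10586) - 862950) = 1/(-11969114965512607/51889987650 + 3229012*I*√10586)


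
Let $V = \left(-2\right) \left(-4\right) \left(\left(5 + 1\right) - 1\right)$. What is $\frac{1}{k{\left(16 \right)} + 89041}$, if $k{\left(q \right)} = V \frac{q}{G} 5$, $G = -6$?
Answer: $\frac{3}{265523} \approx 1.1298 \cdot 10^{-5}$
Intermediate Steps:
$V = 40$ ($V = 8 \left(6 - 1\right) = 8 \cdot 5 = 40$)
$k{\left(q \right)} = - \frac{100 q}{3}$ ($k{\left(q \right)} = 40 \frac{q}{-6} \cdot 5 = 40 q \left(- \frac{1}{6}\right) 5 = 40 \left(- \frac{q}{6}\right) 5 = - \frac{20 q}{3} \cdot 5 = - \frac{100 q}{3}$)
$\frac{1}{k{\left(16 \right)} + 89041} = \frac{1}{\left(- \frac{100}{3}\right) 16 + 89041} = \frac{1}{- \frac{1600}{3} + 89041} = \frac{1}{\frac{265523}{3}} = \frac{3}{265523}$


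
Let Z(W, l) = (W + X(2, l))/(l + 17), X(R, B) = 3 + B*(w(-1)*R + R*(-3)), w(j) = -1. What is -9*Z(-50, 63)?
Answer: 4959/80 ≈ 61.987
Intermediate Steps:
X(R, B) = 3 - 4*B*R (X(R, B) = 3 + B*(-R + R*(-3)) = 3 + B*(-R - 3*R) = 3 + B*(-4*R) = 3 - 4*B*R)
Z(W, l) = (3 + W - 8*l)/(17 + l) (Z(W, l) = (W + (3 - 4*l*2))/(l + 17) = (W + (3 - 8*l))/(17 + l) = (3 + W - 8*l)/(17 + l))
-9*Z(-50, 63) = -9*(3 - 50 - 8*63)/(17 + 63) = -9*(3 - 50 - 504)/80 = -9*(-551)/80 = -9*(-551/80) = 4959/80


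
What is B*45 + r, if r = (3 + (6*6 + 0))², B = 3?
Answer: 1656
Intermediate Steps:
r = 1521 (r = (3 + (36 + 0))² = (3 + 36)² = 39² = 1521)
B*45 + r = 3*45 + 1521 = 135 + 1521 = 1656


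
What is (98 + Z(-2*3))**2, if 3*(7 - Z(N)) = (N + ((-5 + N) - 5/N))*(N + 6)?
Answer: 11025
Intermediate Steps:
Z(N) = 7 - (6 + N)*(-5 - 5/N + 2*N)/3 (Z(N) = 7 - (N + ((-5 + N) - 5/N))*(N + 6)/3 = 7 - (N + (-5 + N - 5/N))*(6 + N)/3 = 7 - (-5 - 5/N + 2*N)*(6 + N)/3 = 7 - (6 + N)*(-5 - 5/N + 2*N)/3)
(98 + Z(-2*3))**2 = (98 + (30 - (-2*3)*(-56 + 2*(-2*3)**2 + 7*(-2*3)))/(3*((-2*3))))**2 = (98 + (1/3)*(30 - 1*(-6)*(-56 + 2*(-6)**2 + 7*(-6)))/(-6))**2 = (98 + (1/3)*(-1/6)*(30 - 1*(-6)*(-56 + 2*36 - 42)))**2 = (98 + (1/3)*(-1/6)*(30 - 1*(-6)*(-56 + 72 - 42)))**2 = (98 + (1/3)*(-1/6)*(30 - 1*(-6)*(-26)))**2 = (98 + (1/3)*(-1/6)*(30 - 156))**2 = (98 + (1/3)*(-1/6)*(-126))**2 = (98 + 7)**2 = 105**2 = 11025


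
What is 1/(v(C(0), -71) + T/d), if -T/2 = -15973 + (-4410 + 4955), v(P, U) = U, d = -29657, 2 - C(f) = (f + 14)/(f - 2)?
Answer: -29657/2136503 ≈ -0.013881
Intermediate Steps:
C(f) = 2 - (14 + f)/(-2 + f) (C(f) = 2 - (f + 14)/(f - 2) = 2 - (14 + f)/(-2 + f))
T = 30856 (T = -2*(-15973 + (-4410 + 4955)) = -2*(-15973 + 545) = -2*(-15428) = 30856)
1/(v(C(0), -71) + T/d) = 1/(-71 + 30856/(-29657)) = 1/(-71 + 30856*(-1/29657)) = 1/(-71 - 30856/29657) = 1/(-2136503/29657) = -29657/2136503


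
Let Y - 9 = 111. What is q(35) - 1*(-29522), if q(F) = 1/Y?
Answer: 3542641/120 ≈ 29522.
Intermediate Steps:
Y = 120 (Y = 9 + 111 = 120)
q(F) = 1/120
q(35) - 1*(-29522) = 1/120 - 1*(-29522) = 1/120 + 29522 = 3542641/120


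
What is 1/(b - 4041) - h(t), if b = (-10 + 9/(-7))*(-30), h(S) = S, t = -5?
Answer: 129578/25917 ≈ 4.9997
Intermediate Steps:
b = 2370/7 (b = (-10 + 9*(-1/7))*(-30) = (-10 - 9/7)*(-30) = -79/7*(-30) = 2370/7 ≈ 338.57)
1/(b - 4041) - h(t) = 1/(2370/7 - 4041) - 1*(-5) = 1/(-25917/7) + 5 = -7/25917 + 5 = 129578/25917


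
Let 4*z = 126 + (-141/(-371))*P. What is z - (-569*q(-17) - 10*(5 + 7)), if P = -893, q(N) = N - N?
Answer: 98913/1484 ≈ 66.653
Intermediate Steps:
q(N) = 0
z = -79167/1484 (z = (126 - 141/(-371)*(-893))/4 = (126 - 141*(-1/371)*(-893))/4 = (126 + (141/371)*(-893))/4 = (126 - 125913/371)/4 = (¼)*(-79167/371) = -79167/1484 ≈ -53.347)
z - (-569*q(-17) - 10*(5 + 7)) = -79167/1484 - (-569*0 - 10*(5 + 7)) = -79167/1484 - (0 - 10*12) = -79167/1484 - (0 - 120) = -79167/1484 - 1*(-120) = -79167/1484 + 120 = 98913/1484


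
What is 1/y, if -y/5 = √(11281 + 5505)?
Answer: -√16786/83930 ≈ -0.0015437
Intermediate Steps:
y = -5*√16786 (y = -5*√(11281 + 5505) = -5*√16786 ≈ -647.80)
1/y = 1/(-5*√16786) = -√16786/83930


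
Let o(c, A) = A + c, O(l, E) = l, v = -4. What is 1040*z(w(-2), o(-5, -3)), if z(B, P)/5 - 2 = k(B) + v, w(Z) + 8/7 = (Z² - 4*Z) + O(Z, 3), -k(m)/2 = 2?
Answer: -31200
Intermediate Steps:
k(m) = -4 (k(m) = -2*2 = -4)
w(Z) = -8/7 + Z² - 3*Z (w(Z) = -8/7 + ((Z² - 4*Z) + Z) = -8/7 + (Z² - 3*Z) = -8/7 + Z² - 3*Z)
z(B, P) = -30 (z(B, P) = 10 + 5*(-4 - 4) = 10 + 5*(-8) = 10 - 40 = -30)
1040*z(w(-2), o(-5, -3)) = 1040*(-30) = -31200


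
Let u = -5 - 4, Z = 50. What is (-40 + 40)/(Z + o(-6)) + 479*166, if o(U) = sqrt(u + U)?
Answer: 79514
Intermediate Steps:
u = -9
o(U) = sqrt(-9 + U)
(-40 + 40)/(Z + o(-6)) + 479*166 = (-40 + 40)/(50 + sqrt(-9 - 6)) + 479*166 = 0/(50 + sqrt(-15)) + 79514 = 0/(50 + I*sqrt(15)) + 79514 = 0 + 79514 = 79514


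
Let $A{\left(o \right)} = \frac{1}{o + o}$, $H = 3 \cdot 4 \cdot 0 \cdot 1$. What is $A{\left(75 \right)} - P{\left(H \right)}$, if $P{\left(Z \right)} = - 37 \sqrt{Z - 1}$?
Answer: $\frac{1}{150} + 37 i \approx 0.0066667 + 37.0 i$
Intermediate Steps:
$H = 0$ ($H = 12 \cdot 0 \cdot 1 = 0 \cdot 1 = 0$)
$A{\left(o \right)} = \frac{1}{2 o}$
$P{\left(Z \right)} = - 37 \sqrt{-1 + Z}$
$A{\left(75 \right)} - P{\left(H \right)} = \frac{1}{2 \cdot 75} - - 37 \sqrt{-1 + 0} = \frac{1}{2} \cdot \frac{1}{75} - - 37 \sqrt{-1} = \frac{1}{150} - - 37 i = \frac{1}{150} + 37 i$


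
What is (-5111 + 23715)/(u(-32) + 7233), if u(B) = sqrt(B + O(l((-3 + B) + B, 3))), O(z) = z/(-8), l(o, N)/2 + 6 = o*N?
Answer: 538250928/209265077 - 37208*sqrt(79)/209265077 ≈ 2.5705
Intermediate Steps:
l(o, N) = -12 + 2*N*o (l(o, N) = -12 + 2*(o*N) = -12 + 2*(N*o) = -12 + 2*N*o)
O(z) = -z/8 (O(z) = z*(-1/8) = -z/8)
u(B) = sqrt(15/4 - B/2) (u(B) = sqrt(B - (-12 + 2*3*((-3 + B) + B))/8) = sqrt(B - (-12 + 2*3*(-3 + 2*B))/8) = sqrt(B - (-12 + (-18 + 12*B))/8) = sqrt(B - (-30 + 12*B)/8) = sqrt(B + (15/4 - 3*B/2)) = sqrt(15/4 - B/2))
(-5111 + 23715)/(u(-32) + 7233) = (-5111 + 23715)/(sqrt(15 - 2*(-32))/2 + 7233) = 18604/(sqrt(15 + 64)/2 + 7233) = 18604/(sqrt(79)/2 + 7233) = 18604/(7233 + sqrt(79)/2)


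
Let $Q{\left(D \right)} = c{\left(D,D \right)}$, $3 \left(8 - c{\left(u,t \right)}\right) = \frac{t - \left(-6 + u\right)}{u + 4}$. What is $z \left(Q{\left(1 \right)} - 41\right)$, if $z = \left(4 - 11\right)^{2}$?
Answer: $- \frac{8183}{5} \approx -1636.6$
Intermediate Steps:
$z = 49$ ($z = \left(-7\right)^{2} = 49$)
$c{\left(u,t \right)} = 8 - \frac{6 + t - u}{3 \left(4 + u\right)}$ ($c{\left(u,t \right)} = 8 - \frac{\left(t - \left(-6 + u\right)\right) \frac{1}{u + 4}}{3} = 8 - \frac{\left(6 + t - u\right) \frac{1}{4 + u}}{3} = 8 - \frac{\frac{1}{4 + u} \left(6 + t - u\right)}{3} = 8 - \frac{6 + t - u}{3 \left(4 + u\right)}$)
$Q{\left(D \right)} = \frac{90 + 24 D}{3 \left(4 + D\right)}$ ($Q{\left(D \right)} = \frac{90 - D + 25 D}{3 \left(4 + D\right)} = \frac{90 + 24 D}{3 \left(4 + D\right)}$)
$z \left(Q{\left(1 \right)} - 41\right) = 49 \left(\frac{2 \left(15 + 4 \cdot 1\right)}{4 + 1} - 41\right) = 49 \left(\frac{2 \left(15 + 4\right)}{5} - 41\right) = 49 \left(2 \cdot \frac{1}{5} \cdot 19 - 41\right) = 49 \left(\frac{38}{5} - 41\right) = 49 \left(- \frac{167}{5}\right) = - \frac{8183}{5}$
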